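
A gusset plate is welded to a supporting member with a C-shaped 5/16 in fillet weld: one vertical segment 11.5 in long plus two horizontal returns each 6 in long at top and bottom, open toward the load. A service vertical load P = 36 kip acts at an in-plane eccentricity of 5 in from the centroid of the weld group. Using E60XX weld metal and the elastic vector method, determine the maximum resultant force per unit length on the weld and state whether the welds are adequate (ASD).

E60XX → F_EXX = 60 ksi.
Total weld length L_w = 23.5 in. Treat welds as unit-width lines.
Centroid: x̄ = 2×6×3 / 23.5 = 1.532 in from the vertical weld.
Polar moment about centroid: J = I_x + I_y = [11.5³/12 + 2×6×5.75²] + [11.5×1.532² + 2(6³/12 + 6×1.468²)] = 612.3 in³.
Direct shear f_v = P/L_w = 36 / 23.5 = 1.532 kip/in (vertical).
Torsion M = P·e = 36 × 5 = 180 kip·in.
Critical point at (x, y) = (4.468, 5.75) from centroid. f_tx = M·y/J = 1.69 kip/in; f_ty = M·x/J = 1.313 kip/in.
Resultant f_max = √[f_tx² + (f_v + f_ty)²] = √[1.69² + (1.532 + 1.313)²] = 3.309 kip/in.
Capacity per unit length: r_n/Ω = (1/2.0) × 0.6 × 60 × (0.707 × 0.3125) = 3.977 kip/in.
3.309 ≤ 3.977 → adequate.

f_max ≈ 3.31 kip/in; adequate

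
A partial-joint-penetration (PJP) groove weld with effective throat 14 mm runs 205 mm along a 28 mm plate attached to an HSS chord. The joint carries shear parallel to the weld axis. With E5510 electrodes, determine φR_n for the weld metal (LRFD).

φR_n ≈ 710 kN

E55XX → F_EXX = 550 MPa.
Effective throat (given) t_e = 14 mm.
A_we = 14 × 205 = 2870 mm².
F_nw = 0.6 F_EXX = 330 MPa.
φR_n = 0.75 × 330 × 2870 × 10⁻³ = 710.3 kN.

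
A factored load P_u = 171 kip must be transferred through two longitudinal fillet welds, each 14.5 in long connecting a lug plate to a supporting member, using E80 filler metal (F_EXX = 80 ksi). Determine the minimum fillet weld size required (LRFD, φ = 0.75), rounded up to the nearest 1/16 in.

w = 1/4 in

Total weld length L = 29 in.
Required throat t_e = P_u / (φ × 0.6 F_EXX × L) = 171 / (0.75 × 0.6 × 80 × 29) = 0.1638 in.
Required leg w = t_e / 0.707 = 0.2317 in → use 1/4 in.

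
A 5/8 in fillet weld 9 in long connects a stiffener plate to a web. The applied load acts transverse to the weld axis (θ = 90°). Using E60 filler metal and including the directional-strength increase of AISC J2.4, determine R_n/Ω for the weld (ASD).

E60XX → F_EXX = 60 ksi.
t_e = 0.707 × 0.625 = 0.4419 in; A_we = 0.4419 × 9 = 3.977 in².
Directional factor: 1.0 + 0.5 sin^1.5(90°) = 1.5.
F_nw = 0.6 × 60 × 1.5 = 54 ksi.
R_n/Ω = (54 × 3.977) / 2.0 = 107.4 kip.

R_n/Ω ≈ 107 kip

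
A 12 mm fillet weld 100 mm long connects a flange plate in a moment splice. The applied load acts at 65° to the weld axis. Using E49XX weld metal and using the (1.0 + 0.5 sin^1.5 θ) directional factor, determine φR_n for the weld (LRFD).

φR_n ≈ 268 kN

E49XX → F_EXX = 490 MPa.
t_e = 0.707 × 12 = 8.484 mm; A_we = 8.484 × 100 = 848.4 mm².
Directional factor: 1.0 + 0.5 sin^1.5(65°) = 1.431.
F_nw = 0.6 × 490 × 1.431 = 420.8 MPa.
φR_n = 0.75 × 420.8 × 848.4 × 10⁻³ = 267.8 kN.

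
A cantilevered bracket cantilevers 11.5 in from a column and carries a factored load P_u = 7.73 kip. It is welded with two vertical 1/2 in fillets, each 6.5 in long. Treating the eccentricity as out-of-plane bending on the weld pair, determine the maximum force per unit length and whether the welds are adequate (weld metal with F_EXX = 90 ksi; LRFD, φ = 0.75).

L_w = 2 × 6.5 = 13 in; section modulus (unit throat) S = 2 × L²/6 = 14.08 in².
Direct shear f_v = P/L_w = 7.73/13 = 0.5946 kip/in.
Moment M = P × e = 7.73 × 11.5 = 88.895 kip·in; bending f_b = M/S = 6.312 kip/in.
f_max = √(f_v² + f_b²) = √(0.5946² + 6.312²) = 6.34 kip/in.
φr_n = 0.75 × 0.6 × 90 × (0.707 × 0.5) = 14.32 kip/in → adequate.

f_max ≈ 6.34 kip/in; adequate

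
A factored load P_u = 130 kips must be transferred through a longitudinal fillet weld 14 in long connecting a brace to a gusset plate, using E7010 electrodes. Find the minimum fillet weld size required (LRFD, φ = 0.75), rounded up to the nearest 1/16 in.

w = 7/16 in

E70XX → F_EXX = 70 ksi.
Total weld length L = 14 in.
Required throat t_e = P_u / (φ × 0.6 F_EXX × L) = 130 / (0.75 × 0.6 × 70 × 14) = 0.2948 in.
Required leg w = t_e / 0.707 = 0.417 in → use 7/16 in.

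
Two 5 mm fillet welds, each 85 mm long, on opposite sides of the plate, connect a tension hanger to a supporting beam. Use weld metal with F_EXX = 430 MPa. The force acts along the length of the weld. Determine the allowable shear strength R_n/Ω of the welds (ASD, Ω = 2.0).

R_n/Ω ≈ 77.5 kN

Effective throat t_e = 0.707 × 5 = 3.535 mm.
Total length L = 170 mm; A_we = 3.535 × 170 = 600.9 mm².
F_nw = 0.6 F_EXX = 0.6 × 430 = 258 MPa.
R_n = 258 × 600.9 × 10⁻³ = 155 kN; R_n/Ω = 155/2.0 = 77.52 kN.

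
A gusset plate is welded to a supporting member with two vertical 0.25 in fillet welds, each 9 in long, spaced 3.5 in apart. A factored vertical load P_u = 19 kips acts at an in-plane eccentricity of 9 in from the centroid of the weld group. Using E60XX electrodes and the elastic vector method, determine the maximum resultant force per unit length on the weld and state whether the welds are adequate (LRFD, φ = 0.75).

E60XX → F_EXX = 60 ksi.
Total weld length L_w = 18 in. Treat welds as unit-width lines.
Polar moment about centroid: J = 2[d³/12 + d(b/2)²] = 2[9³/12 + 9×1.75²] = 176.6 in³.
Direct shear f_v = P/L_w = 19 / 18 = 1.056 kip/in (vertical).
Torsion M = P·e = 19 × 9 = 171 kip·in.
Critical point at (x, y) = (1.75, 4.5) from centroid. f_tx = M·y/J = 4.357 kip/in; f_ty = M·x/J = 1.694 kip/in.
Resultant f_max = √[f_tx² + (f_v + f_ty)²] = √[4.357² + (1.056 + 1.694)²] = 5.152 kip/in.
Capacity per unit length: φr_n = 0.75 × 0.6 × 60 × (0.707 × 0.25) = 4.772 kip/in.
5.152 > 4.772 → NOT adequate.

f_max ≈ 5.15 kip/in; NOT adequate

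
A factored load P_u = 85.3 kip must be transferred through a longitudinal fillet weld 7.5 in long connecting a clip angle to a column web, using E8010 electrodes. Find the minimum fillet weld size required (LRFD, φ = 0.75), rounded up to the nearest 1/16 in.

E80XX → F_EXX = 80 ksi.
Total weld length L = 7.5 in.
Required throat t_e = P_u / (φ × 0.6 F_EXX × L) = 85.3 / (0.75 × 0.6 × 80 × 7.5) = 0.3159 in.
Required leg w = t_e / 0.707 = 0.4469 in → use 1/2 in.

w = 1/2 in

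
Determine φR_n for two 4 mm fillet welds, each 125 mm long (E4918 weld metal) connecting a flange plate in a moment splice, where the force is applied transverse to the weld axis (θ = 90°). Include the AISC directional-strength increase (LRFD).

φR_n ≈ 234 kN

E49XX → F_EXX = 490 MPa.
t_e = 0.707 × 4 = 2.828 mm; A_we = 2.828 × 250 = 707 mm².
Directional factor: 1.0 + 0.5 sin^1.5(90°) = 1.5.
F_nw = 0.6 × 490 × 1.5 = 441 MPa.
φR_n = 0.75 × 441 × 707 × 10⁻³ = 233.8 kN.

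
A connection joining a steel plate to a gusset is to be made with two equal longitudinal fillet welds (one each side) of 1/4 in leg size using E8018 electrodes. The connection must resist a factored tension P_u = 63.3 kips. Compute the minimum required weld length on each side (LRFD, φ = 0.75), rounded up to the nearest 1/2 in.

L = 5 in on each side

E80XX → F_EXX = 80 ksi.
Throat t_e = 0.707 × 0.25 = 0.1767 in.
φr_n = 0.75 × 0.6 × 80 × 0.1767 = 6.363 kips/in.
L_req = P_u / φr_n = 63.3 / 6.363 = 9.948 in total.
Per side: 9.948 / 2 = 4.974 in.
Round up → use L = 5 in on each side.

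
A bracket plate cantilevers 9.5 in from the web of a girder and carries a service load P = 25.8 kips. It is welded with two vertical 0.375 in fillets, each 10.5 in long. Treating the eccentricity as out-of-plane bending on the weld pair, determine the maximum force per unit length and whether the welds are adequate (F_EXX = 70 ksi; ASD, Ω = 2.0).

f_max ≈ 6.78 kip/in; NOT adequate

L_w = 2 × 10.5 = 21 in; section modulus (unit throat) S = 2 × L²/6 = 36.75 in².
Direct shear f_v = P/L_w = 25.8/21 = 1.229 kip/in.
Moment M = P × e = 25.8 × 9.5 = 245.1 kip·in; bending f_b = M/S = 6.669 kip/in.
f_max = √(f_v² + f_b²) = √(1.229² + 6.669²) = 6.782 kip/in.
r_n/Ω = (1/2.0) × 0.6 × 70 × (0.707 × 0.375) = 5.568 kip/in → NOT adequate.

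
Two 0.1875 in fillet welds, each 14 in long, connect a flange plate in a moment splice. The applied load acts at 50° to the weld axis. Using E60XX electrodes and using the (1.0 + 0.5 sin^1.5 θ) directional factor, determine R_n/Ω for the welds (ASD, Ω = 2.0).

R_n/Ω ≈ 89.2 kip

E60XX → F_EXX = 60 ksi.
t_e = 0.707 × 0.1875 = 0.1326 in; A_we = 0.1326 × 28 = 3.712 in².
Directional factor: 1.0 + 0.5 sin^1.5(50°) = 1.335.
F_nw = 0.6 × 60 × 1.335 = 48.07 ksi.
R_n/Ω = (48.07 × 3.712) / 2.0 = 89.21 kip.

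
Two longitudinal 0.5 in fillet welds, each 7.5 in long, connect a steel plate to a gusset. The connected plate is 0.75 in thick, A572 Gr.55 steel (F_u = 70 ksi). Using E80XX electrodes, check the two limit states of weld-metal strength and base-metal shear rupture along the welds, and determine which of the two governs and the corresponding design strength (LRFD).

E80XX → F_EXX = 80 ksi.
t_e = 0.707 × 0.5 = 0.3535 in; L = 15 in.
Weld metal: φR_n = 0.75 × 0.6 × 80 × 0.3535 × 15 = 190.9 kips.
Base metal (shear rupture): φR_n = 0.75 × 0.6 × 70 × 0.75 × 15 = 354.4 kips.
Governing: weld metal.

φR_n ≈ 191 kips (weld metal governs)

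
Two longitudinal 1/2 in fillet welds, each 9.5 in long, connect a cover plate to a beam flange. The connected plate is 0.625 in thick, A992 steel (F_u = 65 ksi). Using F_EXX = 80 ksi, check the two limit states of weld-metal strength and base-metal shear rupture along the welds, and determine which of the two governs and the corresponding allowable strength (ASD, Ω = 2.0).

R_n/Ω ≈ 161 kip (weld metal governs)

t_e = 0.707 × 0.5 = 0.3535 in; L = 19 in.
Weld metal: R_n/Ω = (1/2.0) × 0.6 × 80 × 0.3535 × 19 = 161.2 kip.
Base metal (shear rupture): R_n/Ω = (1/2.0) × 0.6 × 65 × 0.625 × 19 = 231.6 kip.
Governing: weld metal.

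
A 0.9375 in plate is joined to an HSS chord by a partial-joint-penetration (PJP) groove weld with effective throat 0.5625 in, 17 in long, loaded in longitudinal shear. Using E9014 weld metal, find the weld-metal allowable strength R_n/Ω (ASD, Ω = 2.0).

E90XX → F_EXX = 90 ksi.
Effective throat (given) t_e = 0.5625 in.
A_we = 0.5625 × 17 = 9.562 in².
F_nw = 0.6 F_EXX = 54 ksi.
R_n/Ω = (54 × 9.562) / 2.0 = 258.2 kips.

R_n/Ω ≈ 258 kips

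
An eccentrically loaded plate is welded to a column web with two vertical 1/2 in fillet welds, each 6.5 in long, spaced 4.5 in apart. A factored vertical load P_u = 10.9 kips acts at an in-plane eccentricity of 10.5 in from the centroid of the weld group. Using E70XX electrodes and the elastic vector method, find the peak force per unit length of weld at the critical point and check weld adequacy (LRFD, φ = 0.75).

E70XX → F_EXX = 70 ksi.
Total weld length L_w = 13 in. Treat welds as unit-width lines.
Polar moment about centroid: J = 2[d³/12 + d(b/2)²] = 2[6.5³/12 + 6.5×2.25²] = 111.6 in³.
Direct shear f_v = P/L_w = 10.9 / 13 = 0.8385 kip/in (vertical).
Torsion M = P·e = 10.9 × 10.5 = 114.45 kip·in.
Critical point at (x, y) = (2.25, 3.25) from centroid. f_tx = M·y/J = 3.333 kip/in; f_ty = M·x/J = 2.308 kip/in.
Resultant f_max = √[f_tx² + (f_v + f_ty)²] = √[3.333² + (0.8385 + 2.308)²] = 4.584 kip/in.
Capacity per unit length: φr_n = 0.75 × 0.6 × 70 × (0.707 × 0.5) = 11.14 kip/in.
4.584 ≤ 11.14 → adequate.

f_max ≈ 4.58 kip/in; adequate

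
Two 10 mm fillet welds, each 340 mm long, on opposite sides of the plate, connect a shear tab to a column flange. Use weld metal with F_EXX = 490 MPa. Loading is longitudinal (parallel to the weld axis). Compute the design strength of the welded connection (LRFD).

φR_n ≈ 1060 kN

Effective throat t_e = 0.707 × 10 = 7.07 mm.
Total length L = 680 mm; A_we = 7.07 × 680 = 4808 mm².
F_nw = 0.6 F_EXX = 0.6 × 490 = 294 MPa.
φR_n = 0.75 × 294 × 4808 × 10⁻³ = 1060 kN.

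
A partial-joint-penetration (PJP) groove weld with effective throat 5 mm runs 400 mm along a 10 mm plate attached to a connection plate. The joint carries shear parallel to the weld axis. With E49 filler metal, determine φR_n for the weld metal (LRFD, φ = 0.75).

φR_n ≈ 441 kN

E49XX → F_EXX = 490 MPa.
Effective throat (given) t_e = 5 mm.
A_we = 5 × 400 = 2000 mm².
F_nw = 0.6 F_EXX = 294 MPa.
φR_n = 0.75 × 294 × 2000 × 10⁻³ = 441 kN.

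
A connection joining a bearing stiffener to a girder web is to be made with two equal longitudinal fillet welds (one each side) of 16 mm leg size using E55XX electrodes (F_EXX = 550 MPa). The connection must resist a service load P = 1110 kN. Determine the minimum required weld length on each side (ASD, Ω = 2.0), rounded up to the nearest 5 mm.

Throat t_e = 0.707 × 16 = 11.31 mm.
r_n/Ω = (0.6 × 550 × 11.31) / 2.0 = 1866 N/mm = 1.866 kN/mm.
L_req = P / (r_n/Ω) = 1110 / 1.866 = 594.7 mm total.
Per side: 594.7 / 2 = 297.4 mm.
Round up → use L = 300 mm on each side.

L = 300 mm on each side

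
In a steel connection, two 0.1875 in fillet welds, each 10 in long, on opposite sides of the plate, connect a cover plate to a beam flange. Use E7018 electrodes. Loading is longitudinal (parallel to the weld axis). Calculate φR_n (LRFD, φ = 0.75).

φR_n ≈ 83.5 kip

E70XX → F_EXX = 70 ksi.
Effective throat t_e = 0.707 × 0.1875 = 0.1326 in.
Total length L = 20 in; A_we = 0.1326 × 20 = 2.651 in².
F_nw = 0.6 F_EXX = 0.6 × 70 = 42 ksi.
φR_n = 0.75 × 42 × 2.651 = 83.51 kip.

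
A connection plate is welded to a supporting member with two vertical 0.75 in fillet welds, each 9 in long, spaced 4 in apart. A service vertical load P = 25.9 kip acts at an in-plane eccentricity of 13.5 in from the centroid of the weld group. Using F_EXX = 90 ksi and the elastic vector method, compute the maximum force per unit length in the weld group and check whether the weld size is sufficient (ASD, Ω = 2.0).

f_max ≈ 9.57 kip/in; adequate

Total weld length L_w = 18 in. Treat welds as unit-width lines.
Polar moment about centroid: J = 2[d³/12 + d(b/2)²] = 2[9³/12 + 9×2²] = 193.5 in³.
Direct shear f_v = P/L_w = 25.9 / 18 = 1.439 kip/in (vertical).
Torsion M = P·e = 25.9 × 13.5 = 349.65 kip·in.
Critical point at (x, y) = (2, 4.5) from centroid. f_tx = M·y/J = 8.131 kip/in; f_ty = M·x/J = 3.614 kip/in.
Resultant f_max = √[f_tx² + (f_v + f_ty)²] = √[8.131² + (1.439 + 3.614)²] = 9.573 kip/in.
Capacity per unit length: r_n/Ω = (1/2.0) × 0.6 × 90 × (0.707 × 0.75) = 14.32 kip/in.
9.573 ≤ 14.32 → adequate.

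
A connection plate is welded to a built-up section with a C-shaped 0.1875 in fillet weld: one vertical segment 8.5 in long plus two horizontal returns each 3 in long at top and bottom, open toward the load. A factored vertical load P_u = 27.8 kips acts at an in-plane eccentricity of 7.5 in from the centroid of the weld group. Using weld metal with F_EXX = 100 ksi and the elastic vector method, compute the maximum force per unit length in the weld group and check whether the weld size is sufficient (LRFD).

f_max ≈ 7.04 kip/in; NOT adequate

Total weld length L_w = 14.5 in. Treat welds as unit-width lines.
Centroid: x̄ = 2×3×1.5 / 14.5 = 0.6207 in from the vertical weld.
Polar moment about centroid: J = I_x + I_y = [8.5³/12 + 2×3×4.25²] + [8.5×0.6207² + 2(3³/12 + 3×0.8793²)] = 172 in³.
Direct shear f_v = P/L_w = 27.8 / 14.5 = 1.917 kip/in (vertical).
Torsion M = P·e = 27.8 × 7.5 = 208.5 kip·in.
Critical point at (x, y) = (2.379, 4.25) from centroid. f_tx = M·y/J = 5.153 kip/in; f_ty = M·x/J = 2.885 kip/in.
Resultant f_max = √[f_tx² + (f_v + f_ty)²] = √[5.153² + (1.917 + 2.885)²] = 7.044 kip/in.
Capacity per unit length: φr_n = 0.75 × 0.6 × 100 × (0.707 × 0.1875) = 5.965 kip/in.
7.044 > 5.965 → NOT adequate.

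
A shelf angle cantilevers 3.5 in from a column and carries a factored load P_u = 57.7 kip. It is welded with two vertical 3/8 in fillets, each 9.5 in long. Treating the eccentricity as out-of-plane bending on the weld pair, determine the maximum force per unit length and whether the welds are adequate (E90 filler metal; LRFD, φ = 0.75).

E90XX → F_EXX = 90 ksi.
L_w = 2 × 9.5 = 19 in; section modulus (unit throat) S = 2 × L²/6 = 30.08 in².
Direct shear f_v = P/L_w = 57.7/19 = 3.037 kip/in.
Moment M = P × e = 57.7 × 3.5 = 201.95 kip·in; bending f_b = M/S = 6.713 kip/in.
f_max = √(f_v² + f_b²) = √(3.037² + 6.713²) = 7.368 kip/in.
φr_n = 0.75 × 0.6 × 90 × (0.707 × 0.375) = 10.74 kip/in → adequate.

f_max ≈ 7.37 kip/in; adequate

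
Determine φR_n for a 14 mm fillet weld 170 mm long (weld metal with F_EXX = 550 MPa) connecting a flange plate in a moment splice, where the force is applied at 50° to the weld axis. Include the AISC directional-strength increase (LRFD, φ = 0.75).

φR_n ≈ 556 kN

t_e = 0.707 × 14 = 9.898 mm; A_we = 9.898 × 170 = 1683 mm².
Directional factor: 1.0 + 0.5 sin^1.5(50°) = 1.335.
F_nw = 0.6 × 550 × 1.335 = 440.6 MPa.
φR_n = 0.75 × 440.6 × 1683 × 10⁻³ = 556.1 kN.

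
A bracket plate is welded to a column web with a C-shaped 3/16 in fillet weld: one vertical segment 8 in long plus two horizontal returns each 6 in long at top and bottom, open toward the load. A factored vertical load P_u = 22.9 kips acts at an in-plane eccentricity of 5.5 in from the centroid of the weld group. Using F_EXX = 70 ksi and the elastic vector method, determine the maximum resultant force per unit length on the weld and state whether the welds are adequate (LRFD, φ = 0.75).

f_max ≈ 3.25 kip/in; adequate

Total weld length L_w = 20 in. Treat welds as unit-width lines.
Centroid: x̄ = 2×6×3 / 20 = 1.8 in from the vertical weld.
Polar moment about centroid: J = I_x + I_y = [8³/12 + 2×6×4²] + [8×1.8² + 2(6³/12 + 6×1.2²)] = 313.9 in³.
Direct shear f_v = P/L_w = 22.9 / 20 = 1.145 kip/in (vertical).
Torsion M = P·e = 22.9 × 5.5 = 125.95 kip·in.
Critical point at (x, y) = (4.2, 4) from centroid. f_tx = M·y/J = 1.605 kip/in; f_ty = M·x/J = 1.685 kip/in.
Resultant f_max = √[f_tx² + (f_v + f_ty)²] = √[1.605² + (1.145 + 1.685)²] = 3.254 kip/in.
Capacity per unit length: φr_n = 0.75 × 0.6 × 70 × (0.707 × 0.1875) = 4.176 kip/in.
3.254 ≤ 4.176 → adequate.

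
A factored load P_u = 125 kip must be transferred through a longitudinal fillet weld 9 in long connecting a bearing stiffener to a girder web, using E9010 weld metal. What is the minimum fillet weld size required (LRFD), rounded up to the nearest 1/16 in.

w = 1/2 in

E90XX → F_EXX = 90 ksi.
Total weld length L = 9 in.
Required throat t_e = P_u / (φ × 0.6 F_EXX × L) = 125 / (0.75 × 0.6 × 90 × 9) = 0.3429 in.
Required leg w = t_e / 0.707 = 0.4851 in → use 1/2 in.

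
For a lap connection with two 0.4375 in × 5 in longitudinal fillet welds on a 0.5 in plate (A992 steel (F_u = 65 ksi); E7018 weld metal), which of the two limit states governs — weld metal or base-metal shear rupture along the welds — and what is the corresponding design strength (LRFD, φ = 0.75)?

φR_n ≈ 97.4 kip (weld metal governs)

E70XX → F_EXX = 70 ksi.
t_e = 0.707 × 0.4375 = 0.3093 in; L = 10 in.
Weld metal: φR_n = 0.75 × 0.6 × 70 × 0.3093 × 10 = 97.43 kip.
Base metal (shear rupture): φR_n = 0.75 × 0.6 × 65 × 0.5 × 10 = 146.2 kip.
Governing: weld metal.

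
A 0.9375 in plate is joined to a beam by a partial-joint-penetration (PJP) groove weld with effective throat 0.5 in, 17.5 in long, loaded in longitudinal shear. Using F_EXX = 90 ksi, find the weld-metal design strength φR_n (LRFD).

φR_n ≈ 354 kips

Effective throat (given) t_e = 0.5 in.
A_we = 0.5 × 17.5 = 8.75 in².
F_nw = 0.6 F_EXX = 54 ksi.
φR_n = 0.75 × 54 × 8.75 = 354.4 kips.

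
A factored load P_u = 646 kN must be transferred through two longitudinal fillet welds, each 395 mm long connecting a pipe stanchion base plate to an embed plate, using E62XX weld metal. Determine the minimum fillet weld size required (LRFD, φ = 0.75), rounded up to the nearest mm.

w = 5 mm

E62XX → F_EXX = 620 MPa.
Total weld length L = 790 mm.
Required throat t_e = P_u / (φ × 0.6 F_EXX × L) = 646 / (0.75 × 0.6 × 620 × 790 × 10⁻³) = 2.931 mm.
Required leg w = t_e / 0.707 = 4.146 mm → use 5 mm.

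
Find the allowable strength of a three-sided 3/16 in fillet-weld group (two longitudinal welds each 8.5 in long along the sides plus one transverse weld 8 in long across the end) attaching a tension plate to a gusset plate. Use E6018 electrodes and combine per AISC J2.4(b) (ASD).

E60XX → F_EXX = 60 ksi.
t_e = 0.707 × 0.1875 = 0.1326 in.
R_nwl = 0.6 × 60 × 0.1326 × 17 = 81.13 kip (longitudinal, 2 welds).
R_nwt = 0.6 × 60 × 0.1326 × 8 = 38.18 kip (transverse, base value).
(i) R_nwl + R_nwt = 119.3 kip; (ii) 0.85 R_nwl + 1.5 R_nwt = 126.2 kip.
R_n = max = 126.2 kip [governs: (ii)]; R_n/Ω = 63.11 kip.

R_n/Ω ≈ 63.1 kip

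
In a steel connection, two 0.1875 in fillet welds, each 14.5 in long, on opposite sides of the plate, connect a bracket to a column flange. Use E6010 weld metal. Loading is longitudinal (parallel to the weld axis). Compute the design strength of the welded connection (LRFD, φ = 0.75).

φR_n ≈ 104 kips

E60XX → F_EXX = 60 ksi.
Effective throat t_e = 0.707 × 0.1875 = 0.1326 in.
Total length L = 29 in; A_we = 0.1326 × 29 = 3.844 in².
F_nw = 0.6 F_EXX = 0.6 × 60 = 36 ksi.
φR_n = 0.75 × 36 × 3.844 = 103.8 kips.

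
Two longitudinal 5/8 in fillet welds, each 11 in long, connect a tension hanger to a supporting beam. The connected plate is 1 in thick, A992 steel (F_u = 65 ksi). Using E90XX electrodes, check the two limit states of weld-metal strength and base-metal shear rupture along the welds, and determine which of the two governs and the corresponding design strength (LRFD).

φR_n ≈ 394 kips (weld metal governs)

E90XX → F_EXX = 90 ksi.
t_e = 0.707 × 0.625 = 0.4419 in; L = 22 in.
Weld metal: φR_n = 0.75 × 0.6 × 90 × 0.4419 × 22 = 393.7 kips.
Base metal (shear rupture): φR_n = 0.75 × 0.6 × 65 × 1 × 22 = 643.5 kips.
Governing: weld metal.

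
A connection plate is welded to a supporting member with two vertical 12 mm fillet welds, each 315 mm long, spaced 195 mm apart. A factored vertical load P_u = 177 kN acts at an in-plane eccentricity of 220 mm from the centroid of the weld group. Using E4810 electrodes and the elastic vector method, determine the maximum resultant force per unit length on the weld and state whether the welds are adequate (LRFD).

f_max ≈ 827 N/mm; adequate

E48XX → F_EXX = 480 MPa.
Total weld length L_w = 630 mm. Treat welds as unit-width lines.
Polar moment about centroid: J = 2[d³/12 + d(b/2)²] = 2[315³/12 + 315×97.5²] = 11200000 mm³.
Direct shear f_v = P/L_w = 177×10³ / 630 = 281 N/mm (vertical).
Torsion M = P·e = 177×10³ × 220 = 38940000 N·mm.
Critical point at (x, y) = (97.5, 157.5) from centroid. f_tx = M·y/J = 547.7 N/mm; f_ty = M·x/J = 339 N/mm.
Resultant f_max = √[f_tx² + (f_v + f_ty)²] = √[547.7² + (281 + 339)²] = 827.3 N/mm.
Capacity per unit length: φr_n = 0.75 × 0.6 × 480 × (0.707 × 12) = 1833 N/mm.
827.3 ≤ 1833 → adequate.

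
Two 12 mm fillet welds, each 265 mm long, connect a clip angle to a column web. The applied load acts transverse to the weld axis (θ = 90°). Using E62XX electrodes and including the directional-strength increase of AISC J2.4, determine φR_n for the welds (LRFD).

φR_n ≈ 1880 kN

E62XX → F_EXX = 620 MPa.
t_e = 0.707 × 12 = 8.484 mm; A_we = 8.484 × 530 = 4497 mm².
Directional factor: 1.0 + 0.5 sin^1.5(90°) = 1.5.
F_nw = 0.6 × 620 × 1.5 = 558 MPa.
φR_n = 0.75 × 558 × 4497 × 10⁻³ = 1882 kN.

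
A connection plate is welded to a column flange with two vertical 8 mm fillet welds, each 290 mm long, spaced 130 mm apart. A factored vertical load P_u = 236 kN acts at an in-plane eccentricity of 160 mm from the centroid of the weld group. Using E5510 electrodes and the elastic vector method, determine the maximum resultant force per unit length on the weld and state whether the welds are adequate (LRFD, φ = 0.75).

f_max ≈ 1150 N/mm; adequate

E55XX → F_EXX = 550 MPa.
Total weld length L_w = 580 mm. Treat welds as unit-width lines.
Polar moment about centroid: J = 2[d³/12 + d(b/2)²] = 2[290³/12 + 290×65²] = 6515000 mm³.
Direct shear f_v = P/L_w = 236×10³ / 580 = 406.9 N/mm (vertical).
Torsion M = P·e = 236×10³ × 160 = 37760000 N·mm.
Critical point at (x, y) = (65, 145) from centroid. f_tx = M·y/J = 840.4 N/mm; f_ty = M·x/J = 376.7 N/mm.
Resultant f_max = √[f_tx² + (f_v + f_ty)²] = √[840.4² + (406.9 + 376.7)²] = 1149 N/mm.
Capacity per unit length: φr_n = 0.75 × 0.6 × 550 × (0.707 × 8) = 1400 N/mm.
1149 ≤ 1400 → adequate.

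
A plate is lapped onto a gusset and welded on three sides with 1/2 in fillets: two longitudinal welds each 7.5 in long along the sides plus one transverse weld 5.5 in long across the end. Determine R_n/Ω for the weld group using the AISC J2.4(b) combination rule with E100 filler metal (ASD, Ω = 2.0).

E100XX → F_EXX = 100 ksi.
t_e = 0.707 × 0.5 = 0.3535 in.
R_nwl = 0.6 × 100 × 0.3535 × 15 = 318.1 kips (longitudinal, 2 welds).
R_nwt = 0.6 × 100 × 0.3535 × 5.5 = 116.7 kips (transverse, base value).
(i) R_nwl + R_nwt = 434.8 kips; (ii) 0.85 R_nwl + 1.5 R_nwt = 445.4 kips.
R_n = max = 445.4 kips [governs: (ii)]; R_n/Ω = 222.7 kips.

R_n/Ω ≈ 223 kips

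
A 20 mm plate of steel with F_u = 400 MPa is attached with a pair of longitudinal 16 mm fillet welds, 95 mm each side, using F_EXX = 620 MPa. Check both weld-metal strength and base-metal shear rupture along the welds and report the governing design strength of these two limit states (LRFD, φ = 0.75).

φR_n ≈ 600 kN (weld metal governs)

t_e = 0.707 × 16 = 11.31 mm; L = 190 mm.
Weld metal: φR_n = 0.75 × 0.6 × 620 × 11.31 × 190 × 10⁻³ = 599.6 kN.
Base metal (shear rupture): φR_n = 0.75 × 0.6 × 400 × 20 × 190 × 10⁻³ = 684 kN.
Governing: weld metal.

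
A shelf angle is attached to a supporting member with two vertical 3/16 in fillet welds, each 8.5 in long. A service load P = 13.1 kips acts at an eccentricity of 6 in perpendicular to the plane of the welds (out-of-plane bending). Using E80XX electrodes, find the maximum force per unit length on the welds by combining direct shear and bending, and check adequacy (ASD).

E80XX → F_EXX = 80 ksi.
L_w = 2 × 8.5 = 17 in; section modulus (unit throat) S = 2 × L²/6 = 24.08 in².
Direct shear f_v = P/L_w = 13.1/17 = 0.7706 kip/in.
Moment M = P × e = 13.1 × 6 = 78.6 kip·in; bending f_b = M/S = 3.264 kip/in.
f_max = √(f_v² + f_b²) = √(0.7706² + 3.264²) = 3.353 kip/in.
r_n/Ω = (1/2.0) × 0.6 × 80 × (0.707 × 0.1875) = 3.181 kip/in → NOT adequate.

f_max ≈ 3.35 kip/in; NOT adequate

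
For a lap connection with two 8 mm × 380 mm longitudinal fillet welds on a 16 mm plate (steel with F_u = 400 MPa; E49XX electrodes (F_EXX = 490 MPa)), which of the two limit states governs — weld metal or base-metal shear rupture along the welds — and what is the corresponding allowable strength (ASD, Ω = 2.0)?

t_e = 0.707 × 8 = 5.656 mm; L = 760 mm.
Weld metal: R_n/Ω = (1/2.0) × 0.6 × 490 × 5.656 × 760 × 10⁻³ = 631.9 kN.
Base metal (shear rupture): R_n/Ω = (1/2.0) × 0.6 × 400 × 16 × 760 × 10⁻³ = 1459 kN.
Governing: weld metal.

R_n/Ω ≈ 632 kN (weld metal governs)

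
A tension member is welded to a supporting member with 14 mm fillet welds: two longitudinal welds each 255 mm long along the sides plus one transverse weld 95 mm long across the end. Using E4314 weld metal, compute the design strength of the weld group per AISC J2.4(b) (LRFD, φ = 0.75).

φR_n ≈ 1160 kN

E43XX → F_EXX = 430 MPa.
t_e = 0.707 × 14 = 9.898 mm.
R_nwl = 0.6 × 430 × 9.898 × 510 × 10⁻³ = 1302 kN (longitudinal, 2 welds).
R_nwt = 0.6 × 430 × 9.898 × 95 × 10⁻³ = 242.6 kN (transverse, base value).
(i) R_nwl + R_nwt = 1545 kN; (ii) 0.85 R_nwl + 1.5 R_nwt = 1471 kN.
R_n = max = 1545 kN [governs: (i)]; φR_n = 1159 kN.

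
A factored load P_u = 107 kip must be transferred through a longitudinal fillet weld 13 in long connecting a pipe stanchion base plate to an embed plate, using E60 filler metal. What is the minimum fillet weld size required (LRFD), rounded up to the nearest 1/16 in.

E60XX → F_EXX = 60 ksi.
Total weld length L = 13 in.
Required throat t_e = P_u / (φ × 0.6 F_EXX × L) = 107 / (0.75 × 0.6 × 60 × 13) = 0.3048 in.
Required leg w = t_e / 0.707 = 0.4312 in → use 7/16 in.

w = 7/16 in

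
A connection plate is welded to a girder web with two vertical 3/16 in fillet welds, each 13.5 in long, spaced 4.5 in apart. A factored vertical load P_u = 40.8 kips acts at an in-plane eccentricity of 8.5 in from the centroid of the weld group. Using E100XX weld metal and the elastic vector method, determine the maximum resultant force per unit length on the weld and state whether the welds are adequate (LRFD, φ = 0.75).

f_max ≈ 5.19 kip/in; adequate

E100XX → F_EXX = 100 ksi.
Total weld length L_w = 27 in. Treat welds as unit-width lines.
Polar moment about centroid: J = 2[d³/12 + d(b/2)²] = 2[13.5³/12 + 13.5×2.25²] = 546.8 in³.
Direct shear f_v = P/L_w = 40.8 / 27 = 1.511 kip/in (vertical).
Torsion M = P·e = 40.8 × 8.5 = 346.8 kip·in.
Critical point at (x, y) = (2.25, 6.75) from centroid. f_tx = M·y/J = 4.281 kip/in; f_ty = M·x/J = 1.427 kip/in.
Resultant f_max = √[f_tx² + (f_v + f_ty)²] = √[4.281² + (1.511 + 1.427)²] = 5.193 kip/in.
Capacity per unit length: φr_n = 0.75 × 0.6 × 100 × (0.707 × 0.1875) = 5.965 kip/in.
5.193 ≤ 5.965 → adequate.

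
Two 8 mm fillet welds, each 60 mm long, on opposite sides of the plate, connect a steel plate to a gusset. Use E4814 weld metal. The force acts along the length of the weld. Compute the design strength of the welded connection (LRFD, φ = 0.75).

φR_n ≈ 147 kN

E48XX → F_EXX = 480 MPa.
Effective throat t_e = 0.707 × 8 = 5.656 mm.
Total length L = 120 mm; A_we = 5.656 × 120 = 678.7 mm².
F_nw = 0.6 F_EXX = 0.6 × 480 = 288 MPa.
φR_n = 0.75 × 288 × 678.7 × 10⁻³ = 146.6 kN.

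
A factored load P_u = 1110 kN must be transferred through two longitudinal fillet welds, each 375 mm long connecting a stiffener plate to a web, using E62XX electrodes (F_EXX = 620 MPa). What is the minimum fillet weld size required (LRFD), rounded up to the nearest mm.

Total weld length L = 750 mm.
Required throat t_e = P_u / (φ × 0.6 F_EXX × L) = 1110 / (0.75 × 0.6 × 620 × 750 × 10⁻³) = 5.305 mm.
Required leg w = t_e / 0.707 = 7.503 mm → use 8 mm.

w = 8 mm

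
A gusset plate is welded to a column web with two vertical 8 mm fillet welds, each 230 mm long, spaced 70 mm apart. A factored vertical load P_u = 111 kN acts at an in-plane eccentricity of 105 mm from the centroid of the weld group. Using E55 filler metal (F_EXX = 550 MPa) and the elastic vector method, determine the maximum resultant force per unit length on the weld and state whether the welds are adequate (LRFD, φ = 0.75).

f_max ≈ 653 N/mm; adequate

Total weld length L_w = 460 mm. Treat welds as unit-width lines.
Polar moment about centroid: J = 2[d³/12 + d(b/2)²] = 2[230³/12 + 230×35²] = 2591000 mm³.
Direct shear f_v = P/L_w = 111×10³ / 460 = 241.3 N/mm (vertical).
Torsion M = P·e = 111×10³ × 105 = 11655000 N·mm.
Critical point at (x, y) = (35, 115) from centroid. f_tx = M·y/J = 517.2 N/mm; f_ty = M·x/J = 157.4 N/mm.
Resultant f_max = √[f_tx² + (f_v + f_ty)²] = √[517.2² + (241.3 + 157.4)²] = 653.1 N/mm.
Capacity per unit length: φr_n = 0.75 × 0.6 × 550 × (0.707 × 8) = 1400 N/mm.
653.1 ≤ 1400 → adequate.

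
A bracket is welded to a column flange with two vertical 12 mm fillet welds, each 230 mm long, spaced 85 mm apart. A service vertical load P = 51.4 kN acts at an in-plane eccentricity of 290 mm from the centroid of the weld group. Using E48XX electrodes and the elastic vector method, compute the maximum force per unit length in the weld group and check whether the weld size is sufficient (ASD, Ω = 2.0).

E48XX → F_EXX = 480 MPa.
Total weld length L_w = 460 mm. Treat welds as unit-width lines.
Polar moment about centroid: J = 2[d³/12 + d(b/2)²] = 2[230³/12 + 230×42.5²] = 2859000 mm³.
Direct shear f_v = P/L_w = 51.4×10³ / 460 = 111.7 N/mm (vertical).
Torsion M = P·e = 51.4×10³ × 290 = 14906000 N·mm.
Critical point at (x, y) = (42.5, 115) from centroid. f_tx = M·y/J = 599.6 N/mm; f_ty = M·x/J = 221.6 N/mm.
Resultant f_max = √[f_tx² + (f_v + f_ty)²] = √[599.6² + (111.7 + 221.6)²] = 686.1 N/mm.
Capacity per unit length: r_n/Ω = (1/2.0) × 0.6 × 480 × (0.707 × 12) = 1222 N/mm.
686.1 ≤ 1222 → adequate.

f_max ≈ 686 N/mm; adequate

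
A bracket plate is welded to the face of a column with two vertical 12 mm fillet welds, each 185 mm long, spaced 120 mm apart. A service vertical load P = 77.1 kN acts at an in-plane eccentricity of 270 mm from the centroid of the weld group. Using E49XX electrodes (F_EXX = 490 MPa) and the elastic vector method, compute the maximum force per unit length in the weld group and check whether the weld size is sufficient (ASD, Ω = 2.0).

f_max ≈ 1090 N/mm; adequate

Total weld length L_w = 370 mm. Treat welds as unit-width lines.
Polar moment about centroid: J = 2[d³/12 + d(b/2)²] = 2[185³/12 + 185×60²] = 2387000 mm³.
Direct shear f_v = P/L_w = 77.1×10³ / 370 = 208.4 N/mm (vertical).
Torsion M = P·e = 77.1×10³ × 270 = 20817000 N·mm.
Critical point at (x, y) = (60, 92.5) from centroid. f_tx = M·y/J = 806.6 N/mm; f_ty = M·x/J = 523.2 N/mm.
Resultant f_max = √[f_tx² + (f_v + f_ty)²] = √[806.6² + (208.4 + 523.2)²] = 1089 N/mm.
Capacity per unit length: r_n/Ω = (1/2.0) × 0.6 × 490 × (0.707 × 12) = 1247 N/mm.
1089 ≤ 1247 → adequate.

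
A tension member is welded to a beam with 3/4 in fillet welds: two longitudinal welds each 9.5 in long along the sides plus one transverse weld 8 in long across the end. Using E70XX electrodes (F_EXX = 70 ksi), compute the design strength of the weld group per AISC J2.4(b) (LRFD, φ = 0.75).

φR_n ≈ 470 kips

t_e = 0.707 × 0.75 = 0.5302 in.
R_nwl = 0.6 × 70 × 0.5302 × 19 = 423.1 kips (longitudinal, 2 welds).
R_nwt = 0.6 × 70 × 0.5302 × 8 = 178.2 kips (transverse, base value).
(i) R_nwl + R_nwt = 601.3 kips; (ii) 0.85 R_nwl + 1.5 R_nwt = 626.9 kips.
R_n = max = 626.9 kips [governs: (ii)]; φR_n = 470.2 kips.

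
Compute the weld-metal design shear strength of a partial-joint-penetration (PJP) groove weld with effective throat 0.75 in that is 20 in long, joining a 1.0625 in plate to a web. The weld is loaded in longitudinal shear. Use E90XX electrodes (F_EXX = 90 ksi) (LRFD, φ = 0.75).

φR_n ≈ 608 kip

Effective throat (given) t_e = 0.75 in.
A_we = 0.75 × 20 = 15 in².
F_nw = 0.6 F_EXX = 54 ksi.
φR_n = 0.75 × 54 × 15 = 607.5 kip.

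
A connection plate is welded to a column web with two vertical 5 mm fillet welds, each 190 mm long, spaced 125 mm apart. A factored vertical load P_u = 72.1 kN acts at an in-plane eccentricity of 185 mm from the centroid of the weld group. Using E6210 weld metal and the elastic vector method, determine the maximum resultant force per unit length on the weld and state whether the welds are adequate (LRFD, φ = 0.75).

E62XX → F_EXX = 620 MPa.
Total weld length L_w = 380 mm. Treat welds as unit-width lines.
Polar moment about centroid: J = 2[d³/12 + d(b/2)²] = 2[190³/12 + 190×62.5²] = 2628000 mm³.
Direct shear f_v = P/L_w = 72.1×10³ / 380 = 189.7 N/mm (vertical).
Torsion M = P·e = 72.1×10³ × 185 = 13338000 N·mm.
Critical point at (x, y) = (62.5, 95) from centroid. f_tx = M·y/J = 482.3 N/mm; f_ty = M·x/J = 317.3 N/mm.
Resultant f_max = √[f_tx² + (f_v + f_ty)²] = √[482.3² + (189.7 + 317.3)²] = 699.7 N/mm.
Capacity per unit length: φr_n = 0.75 × 0.6 × 620 × (0.707 × 5) = 986.3 N/mm.
699.7 ≤ 986.3 → adequate.

f_max ≈ 700 N/mm; adequate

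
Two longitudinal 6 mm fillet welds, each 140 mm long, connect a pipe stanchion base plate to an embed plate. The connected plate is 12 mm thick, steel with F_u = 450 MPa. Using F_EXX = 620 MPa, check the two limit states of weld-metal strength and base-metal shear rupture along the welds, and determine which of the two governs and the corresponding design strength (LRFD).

t_e = 0.707 × 6 = 4.242 mm; L = 280 mm.
Weld metal: φR_n = 0.75 × 0.6 × 620 × 4.242 × 280 × 10⁻³ = 331.4 kN.
Base metal (shear rupture): φR_n = 0.75 × 0.6 × 450 × 12 × 280 × 10⁻³ = 680.4 kN.
Governing: weld metal.

φR_n ≈ 331 kN (weld metal governs)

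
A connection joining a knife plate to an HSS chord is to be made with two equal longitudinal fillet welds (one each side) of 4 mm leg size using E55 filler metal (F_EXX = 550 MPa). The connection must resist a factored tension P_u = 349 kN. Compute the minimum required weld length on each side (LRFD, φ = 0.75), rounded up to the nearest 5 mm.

Throat t_e = 0.707 × 4 = 2.828 mm.
φr_n = 0.75 × 0.6 × 550 × 2.828 × 10⁻³ = 0.6999 kN/mm.
L_req = P_u / φr_n = 349 / 0.6999 = 498.6 mm total.
Per side: 498.6 / 2 = 249.3 mm.
Round up → use L = 250 mm on each side.

L = 250 mm on each side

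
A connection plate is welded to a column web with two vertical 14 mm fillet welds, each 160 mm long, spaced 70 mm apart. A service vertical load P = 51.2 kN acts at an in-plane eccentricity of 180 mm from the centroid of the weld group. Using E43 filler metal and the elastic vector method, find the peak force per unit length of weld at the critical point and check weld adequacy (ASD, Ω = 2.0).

f_max ≈ 826 N/mm; adequate

E43XX → F_EXX = 430 MPa.
Total weld length L_w = 320 mm. Treat welds as unit-width lines.
Polar moment about centroid: J = 2[d³/12 + d(b/2)²] = 2[160³/12 + 160×35²] = 1075000 mm³.
Direct shear f_v = P/L_w = 51.2×10³ / 320 = 160 N/mm (vertical).
Torsion M = P·e = 51.2×10³ × 180 = 9216000 N·mm.
Critical point at (x, y) = (35, 80) from centroid. f_tx = M·y/J = 686.1 N/mm; f_ty = M·x/J = 300.1 N/mm.
Resultant f_max = √[f_tx² + (f_v + f_ty)²] = √[686.1² + (160 + 300.1)²] = 826.1 N/mm.
Capacity per unit length: r_n/Ω = (1/2.0) × 0.6 × 430 × (0.707 × 14) = 1277 N/mm.
826.1 ≤ 1277 → adequate.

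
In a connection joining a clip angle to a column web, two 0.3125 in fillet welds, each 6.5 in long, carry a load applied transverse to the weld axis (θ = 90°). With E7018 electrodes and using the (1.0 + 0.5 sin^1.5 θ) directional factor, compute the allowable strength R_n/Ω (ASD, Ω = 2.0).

R_n/Ω ≈ 90.5 kips

E70XX → F_EXX = 70 ksi.
t_e = 0.707 × 0.3125 = 0.2209 in; A_we = 0.2209 × 13 = 2.872 in².
Directional factor: 1.0 + 0.5 sin^1.5(90°) = 1.5.
F_nw = 0.6 × 70 × 1.5 = 63 ksi.
R_n/Ω = (63 × 2.872) / 2.0 = 90.47 kips.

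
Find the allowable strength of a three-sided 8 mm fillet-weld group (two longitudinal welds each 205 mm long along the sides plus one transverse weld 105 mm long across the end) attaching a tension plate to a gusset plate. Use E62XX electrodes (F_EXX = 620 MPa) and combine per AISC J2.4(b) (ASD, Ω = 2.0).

t_e = 0.707 × 8 = 5.656 mm.
R_nwl = 0.6 × 620 × 5.656 × 410 × 10⁻³ = 862.7 kN (longitudinal, 2 welds).
R_nwt = 0.6 × 620 × 5.656 × 105 × 10⁻³ = 220.9 kN (transverse, base value).
(i) R_nwl + R_nwt = 1084 kN; (ii) 0.85 R_nwl + 1.5 R_nwt = 1065 kN.
R_n = max = 1084 kN [governs: (i)]; R_n/Ω = 541.8 kN.

R_n/Ω ≈ 542 kN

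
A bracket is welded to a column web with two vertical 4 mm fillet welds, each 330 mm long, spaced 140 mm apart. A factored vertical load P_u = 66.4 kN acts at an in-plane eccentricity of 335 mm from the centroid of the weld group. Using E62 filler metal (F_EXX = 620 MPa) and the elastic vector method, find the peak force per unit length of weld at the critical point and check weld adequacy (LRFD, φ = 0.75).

f_max ≈ 481 N/mm; adequate

Total weld length L_w = 660 mm. Treat welds as unit-width lines.
Polar moment about centroid: J = 2[d³/12 + d(b/2)²] = 2[330³/12 + 330×70²] = 9224000 mm³.
Direct shear f_v = P/L_w = 66.4×10³ / 660 = 100.6 N/mm (vertical).
Torsion M = P·e = 66.4×10³ × 335 = 22244000 N·mm.
Critical point at (x, y) = (70, 165) from centroid. f_tx = M·y/J = 397.9 N/mm; f_ty = M·x/J = 168.8 N/mm.
Resultant f_max = √[f_tx² + (f_v + f_ty)²] = √[397.9² + (100.6 + 168.8)²] = 480.6 N/mm.
Capacity per unit length: φr_n = 0.75 × 0.6 × 620 × (0.707 × 4) = 789 N/mm.
480.6 ≤ 789 → adequate.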